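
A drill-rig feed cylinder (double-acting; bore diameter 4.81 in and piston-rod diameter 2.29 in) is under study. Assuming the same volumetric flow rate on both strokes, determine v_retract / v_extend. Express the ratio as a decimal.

Cap-side area A_cap = π/4 × (4.81 in)² = 18.17 in^2
Rod-side annular area A_ann = π/4 × (4.81² − 2.29²) = 14.05 in^2
For equal Q, v ∝ 1/A, so v_ret/v_ext = A_cap/A_ann.

v_ret/v_ext ≈ 1.29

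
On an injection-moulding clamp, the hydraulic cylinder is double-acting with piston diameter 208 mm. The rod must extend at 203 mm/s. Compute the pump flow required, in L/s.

Cap-side area A_cap = π/4 × (208 mm)² = 33980 mm^2
Q = A × v

Q ≈ 6.90 L/s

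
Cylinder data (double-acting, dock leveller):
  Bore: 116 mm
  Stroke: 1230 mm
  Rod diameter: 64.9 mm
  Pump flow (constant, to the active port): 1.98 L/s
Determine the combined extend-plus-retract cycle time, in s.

Cap-side area A_cap = π/4 × (116 mm)² = 10570 mm^2
Rod-side annular area A_ann = π/4 × (116² − 64.9²) = 7260 mm^2
t_ext = A_cap·L/Q = 6.565 s
t_ret = A_ann·L/Q = 4.510 s
t_cycle = t_ext + t_ret

t ≈ 11.1 s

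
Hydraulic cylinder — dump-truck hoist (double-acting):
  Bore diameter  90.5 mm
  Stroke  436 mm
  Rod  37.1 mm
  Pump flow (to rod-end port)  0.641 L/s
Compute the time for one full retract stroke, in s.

t ≈ 3.64 s

Rod-side annular area A_ann = π/4 × (90.5² − 37.1²) = 5352 mm^2
Swept volume V = A × L; t = V / Q = A·L / Q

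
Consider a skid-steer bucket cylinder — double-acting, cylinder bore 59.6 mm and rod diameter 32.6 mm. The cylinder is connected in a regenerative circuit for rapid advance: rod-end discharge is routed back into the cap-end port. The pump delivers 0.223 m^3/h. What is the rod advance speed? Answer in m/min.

v ≈ 4.45 m/min

In regeneration the rod-end outflow joins the pump flow into the cap end, so the net volume the pump must supply per unit advance equals the rod cross-section area.
Rod cross-section A_rod = π/4 × (32.6 mm)² = 834.7 mm^2
v = Q_pump / A_rod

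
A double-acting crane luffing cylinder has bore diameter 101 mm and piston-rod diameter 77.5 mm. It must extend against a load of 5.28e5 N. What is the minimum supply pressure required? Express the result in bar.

P ≈ 659 bar

Cap-side area A_cap = π/4 × (101 mm)² = 8012 mm^2
P = F / A = 5.28e5 N / A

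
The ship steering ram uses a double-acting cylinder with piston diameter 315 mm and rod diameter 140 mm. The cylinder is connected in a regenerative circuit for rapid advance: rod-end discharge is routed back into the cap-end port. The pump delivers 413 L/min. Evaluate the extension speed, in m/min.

In regeneration the rod-end outflow joins the pump flow into the cap end, so the net volume the pump must supply per unit advance equals the rod cross-section area.
Rod cross-section A_rod = π/4 × (140 mm)² = 15390 mm^2
v = Q_pump / A_rod

v ≈ 26.8 m/min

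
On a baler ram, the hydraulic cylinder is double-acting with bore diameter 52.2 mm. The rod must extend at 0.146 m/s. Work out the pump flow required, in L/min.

Cap-side area A_cap = π/4 × (52.2 mm)² = 2140 mm^2
Q = A × v

Q ≈ 18.7 L/min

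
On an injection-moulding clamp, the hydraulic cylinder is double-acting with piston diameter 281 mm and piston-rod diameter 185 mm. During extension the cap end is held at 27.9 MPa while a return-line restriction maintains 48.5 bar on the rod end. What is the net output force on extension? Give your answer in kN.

F ≈ 1560 kN

Cap-side area A_cap = π/4 × (281 mm)² = 62020 mm^2
Rod-side annular area A_ann = π/4 × (281² − 185²) = 35140 mm^2
Net thrust = P_cap·A_cap − P_rod·A_ann = 1730 kN − 170.4 kN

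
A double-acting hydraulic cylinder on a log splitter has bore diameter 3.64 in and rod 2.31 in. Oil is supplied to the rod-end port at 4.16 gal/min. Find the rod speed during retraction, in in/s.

Rod-side annular area A_ann = π/4 × (3.64² − 2.31²) = 6.215 in^2
Flow into the rod-end port fills the annular volume.
v = Q / A

v ≈ 2.58 in/s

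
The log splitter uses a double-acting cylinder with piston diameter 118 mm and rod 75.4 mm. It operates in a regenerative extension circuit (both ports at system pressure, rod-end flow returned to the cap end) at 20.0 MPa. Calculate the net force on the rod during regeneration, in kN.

With equal pressure on both faces, forces on the annular region cancel; the net push is pressure × rod cross-section.
Rod cross-section A_rod = π/4 × (75.4 mm)² = 4465 mm^2
F = P × A_rod

F ≈ 89.3 kN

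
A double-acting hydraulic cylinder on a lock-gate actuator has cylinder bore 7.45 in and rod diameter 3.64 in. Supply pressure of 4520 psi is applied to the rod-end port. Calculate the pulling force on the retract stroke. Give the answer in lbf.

Rod-side annular area A_ann = π/4 × (7.45² − 3.64²) = 33.19 in^2
On retraction the pressure acts on the annular area (bore minus rod).
F = P × A_ann

F ≈ 1.50e5 lbf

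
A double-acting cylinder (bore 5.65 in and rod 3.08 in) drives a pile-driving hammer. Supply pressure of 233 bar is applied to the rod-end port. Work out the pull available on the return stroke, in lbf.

Rod-side annular area A_ann = π/4 × (5.65² − 3.08²) = 17.62 in^2
On retraction the pressure acts on the annular area (bore minus rod).
F = P × A_ann

F ≈ 59500 lbf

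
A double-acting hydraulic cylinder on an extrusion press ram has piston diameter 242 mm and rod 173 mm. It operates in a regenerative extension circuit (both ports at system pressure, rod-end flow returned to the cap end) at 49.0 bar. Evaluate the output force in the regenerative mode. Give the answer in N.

With equal pressure on both faces, forces on the annular region cancel; the net push is pressure × rod cross-section.
Rod cross-section A_rod = π/4 × (173 mm)² = 23510 mm^2
F = P × A_rod

F ≈ 1.15e5 N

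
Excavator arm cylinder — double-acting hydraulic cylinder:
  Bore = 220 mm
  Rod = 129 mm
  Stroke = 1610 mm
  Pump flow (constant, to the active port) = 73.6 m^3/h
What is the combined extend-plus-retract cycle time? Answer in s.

t ≈ 4.96 s

Cap-side area A_cap = π/4 × (220 mm)² = 38010 mm^2
Rod-side annular area A_ann = π/4 × (220² − 129²) = 24940 mm^2
t_ext = A_cap·L/Q = 2.994 s
t_ret = A_ann·L/Q = 1.964 s
t_cycle = t_ext + t_ret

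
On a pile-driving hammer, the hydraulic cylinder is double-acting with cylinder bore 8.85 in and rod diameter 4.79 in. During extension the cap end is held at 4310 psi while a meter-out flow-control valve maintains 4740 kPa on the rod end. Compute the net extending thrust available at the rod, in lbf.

F ≈ 2.35e5 lbf

Cap-side area A_cap = π/4 × (8.85 in)² = 61.51 in^2
Rod-side annular area A_ann = π/4 × (8.85² − 4.79²) = 43.49 in^2
Net thrust = P_cap·A_cap − P_rod·A_ann = 2.651e5 lbf − 29900 lbf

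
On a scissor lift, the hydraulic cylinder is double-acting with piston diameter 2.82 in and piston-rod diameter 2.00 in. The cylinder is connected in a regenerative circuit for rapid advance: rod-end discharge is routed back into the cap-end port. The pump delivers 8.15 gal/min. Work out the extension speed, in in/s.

In regeneration the rod-end outflow joins the pump flow into the cap end, so the net volume the pump must supply per unit advance equals the rod cross-section area.
Rod cross-section A_rod = π/4 × (2.00 in)² = 3.142 in^2
v = Q_pump / A_rod

v ≈ 9.99 in/s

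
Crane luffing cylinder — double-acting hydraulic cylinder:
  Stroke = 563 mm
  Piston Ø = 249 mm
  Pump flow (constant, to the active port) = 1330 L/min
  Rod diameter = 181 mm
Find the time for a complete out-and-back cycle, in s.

t ≈ 1.82 s

Cap-side area A_cap = π/4 × (249 mm)² = 48700 mm^2
Rod-side annular area A_ann = π/4 × (249² − 181²) = 22970 mm^2
t_ext = A_cap·L/Q = 1.237 s
t_ret = A_ann·L/Q = 0.5833 s
t_cycle = t_ext + t_ret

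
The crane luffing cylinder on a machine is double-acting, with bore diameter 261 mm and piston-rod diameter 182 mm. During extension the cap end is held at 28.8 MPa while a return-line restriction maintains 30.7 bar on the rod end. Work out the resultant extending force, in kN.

Cap-side area A_cap = π/4 × (261 mm)² = 53500 mm^2
Rod-side annular area A_ann = π/4 × (261² − 182²) = 27490 mm^2
Net thrust = P_cap·A_cap − P_rod·A_ann = 1541 kN − 84.38 kN

F ≈ 1460 kN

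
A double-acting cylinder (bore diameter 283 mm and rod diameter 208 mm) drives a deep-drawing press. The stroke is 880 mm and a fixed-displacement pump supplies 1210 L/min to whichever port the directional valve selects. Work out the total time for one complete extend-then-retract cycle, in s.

t ≈ 4.01 s

Cap-side area A_cap = π/4 × (283 mm)² = 62900 mm^2
Rod-side annular area A_ann = π/4 × (283² − 208²) = 28920 mm^2
t_ext = A_cap·L/Q = 2.745 s
t_ret = A_ann·L/Q = 1.262 s
t_cycle = t_ext + t_ret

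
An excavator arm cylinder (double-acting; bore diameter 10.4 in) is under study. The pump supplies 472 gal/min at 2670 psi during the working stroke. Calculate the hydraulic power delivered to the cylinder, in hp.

W ≈ 735 hp

Hydraulic power = P × Q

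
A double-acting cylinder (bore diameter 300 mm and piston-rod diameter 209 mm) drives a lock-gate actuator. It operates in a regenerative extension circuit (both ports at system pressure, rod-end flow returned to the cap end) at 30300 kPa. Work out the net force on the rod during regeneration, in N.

F ≈ 1.04e6 N

With equal pressure on both faces, forces on the annular region cancel; the net push is pressure × rod cross-section.
Rod cross-section A_rod = π/4 × (209 mm)² = 34310 mm^2
F = P × A_rod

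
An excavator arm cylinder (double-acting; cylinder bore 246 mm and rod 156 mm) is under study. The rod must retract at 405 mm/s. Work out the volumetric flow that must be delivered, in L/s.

Q ≈ 11.5 L/s

Rod-side annular area A_ann = π/4 × (246² − 156²) = 28420 mm^2
Q = A × v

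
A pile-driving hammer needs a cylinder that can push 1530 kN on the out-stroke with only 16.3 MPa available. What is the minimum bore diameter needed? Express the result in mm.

D ≈ 346 mm

Extension force acts on the full piston face: F = P × (π/4)D².
D = √(4F / (πP)) = √(4 × 1530 kN / (π × 16.3 MPa))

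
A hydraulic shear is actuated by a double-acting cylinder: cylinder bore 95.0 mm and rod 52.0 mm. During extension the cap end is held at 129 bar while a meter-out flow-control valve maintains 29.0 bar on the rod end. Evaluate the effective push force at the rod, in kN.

F ≈ 77.0 kN

Cap-side area A_cap = π/4 × (95.0 mm)² = 7088 mm^2
Rod-side annular area A_ann = π/4 × (95.0² − 52.0²) = 4965 mm^2
Net thrust = P_cap·A_cap − P_rod·A_ann = 91.44 kN − 14.40 kN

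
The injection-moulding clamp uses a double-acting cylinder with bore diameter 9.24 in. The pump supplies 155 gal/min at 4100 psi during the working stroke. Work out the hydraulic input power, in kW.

Hydraulic power = P × Q

W ≈ 276 kW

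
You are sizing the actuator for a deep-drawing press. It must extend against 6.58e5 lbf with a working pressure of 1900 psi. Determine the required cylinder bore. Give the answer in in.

Extension force acts on the full piston face: F = P × (π/4)D².
D = √(4F / (πP)) = √(4 × 6.58e5 lbf / (π × 1900 psi))

D ≈ 21.0 in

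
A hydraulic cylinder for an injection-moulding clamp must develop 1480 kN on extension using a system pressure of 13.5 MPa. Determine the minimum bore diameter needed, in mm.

Extension force acts on the full piston face: F = P × (π/4)D².
D = √(4F / (πP)) = √(4 × 1480 kN / (π × 13.5 MPa))

D ≈ 374 mm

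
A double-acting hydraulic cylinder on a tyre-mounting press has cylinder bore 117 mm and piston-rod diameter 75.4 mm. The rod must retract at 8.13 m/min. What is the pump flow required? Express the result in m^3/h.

Rod-side annular area A_ann = π/4 × (117² − 75.4²) = 6286 mm^2
Q = A × v

Q ≈ 3.07 m^3/h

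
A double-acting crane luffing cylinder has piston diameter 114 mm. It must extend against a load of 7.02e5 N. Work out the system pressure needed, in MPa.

P ≈ 68.8 MPa

Cap-side area A_cap = π/4 × (114 mm)² = 10210 mm^2
P = F / A = 7.02e5 N / A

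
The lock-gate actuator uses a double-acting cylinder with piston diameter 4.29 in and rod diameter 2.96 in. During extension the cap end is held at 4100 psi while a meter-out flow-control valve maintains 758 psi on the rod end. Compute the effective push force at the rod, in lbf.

Cap-side area A_cap = π/4 × (4.29 in)² = 14.45 in^2
Rod-side annular area A_ann = π/4 × (4.29² − 2.96²) = 7.573 in^2
Net thrust = P_cap·A_cap − P_rod·A_ann = 59260 lbf − 5740 lbf

F ≈ 53500 lbf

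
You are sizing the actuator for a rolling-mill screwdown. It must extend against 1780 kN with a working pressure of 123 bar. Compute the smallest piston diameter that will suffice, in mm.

Extension force acts on the full piston face: F = P × (π/4)D².
D = √(4F / (πP)) = √(4 × 1780 kN / (π × 123 bar))

D ≈ 429 mm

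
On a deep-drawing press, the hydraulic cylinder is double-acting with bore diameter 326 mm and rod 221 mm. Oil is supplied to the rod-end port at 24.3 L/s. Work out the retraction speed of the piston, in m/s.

Rod-side annular area A_ann = π/4 × (326² − 221²) = 45110 mm^2
Flow into the rod-end port fills the annular volume.
v = Q / A

v ≈ 0.539 m/s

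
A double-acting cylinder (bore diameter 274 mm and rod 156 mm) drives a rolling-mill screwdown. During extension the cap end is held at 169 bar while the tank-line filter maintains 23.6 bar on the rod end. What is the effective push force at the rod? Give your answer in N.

F ≈ 9.02e5 N

Cap-side area A_cap = π/4 × (274 mm)² = 58960 mm^2
Rod-side annular area A_ann = π/4 × (274² − 156²) = 39850 mm^2
Net thrust = P_cap·A_cap − P_rod·A_ann = 9.965e5 N − 94050 N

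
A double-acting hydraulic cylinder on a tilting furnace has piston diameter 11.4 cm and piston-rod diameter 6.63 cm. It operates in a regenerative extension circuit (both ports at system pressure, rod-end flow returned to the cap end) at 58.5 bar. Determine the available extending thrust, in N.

With equal pressure on both faces, forces on the annular region cancel; the net push is pressure × rod cross-section.
Rod cross-section A_rod = π/4 × (6.63 cm)² = 34.52 cm^2
F = P × A_rod

F ≈ 20200 N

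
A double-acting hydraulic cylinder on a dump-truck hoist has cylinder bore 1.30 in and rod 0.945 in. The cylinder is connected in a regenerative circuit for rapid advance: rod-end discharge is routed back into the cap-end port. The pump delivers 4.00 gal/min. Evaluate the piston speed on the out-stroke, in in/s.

v ≈ 22.0 in/s

In regeneration the rod-end outflow joins the pump flow into the cap end, so the net volume the pump must supply per unit advance equals the rod cross-section area.
Rod cross-section A_rod = π/4 × (0.945 in)² = 0.7014 in^2
v = Q_pump / A_rod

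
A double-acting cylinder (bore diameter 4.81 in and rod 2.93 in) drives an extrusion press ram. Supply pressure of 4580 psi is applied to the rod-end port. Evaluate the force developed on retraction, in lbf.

F ≈ 52300 lbf

Rod-side annular area A_ann = π/4 × (4.81² − 2.93²) = 11.43 in^2
On retraction the pressure acts on the annular area (bore minus rod).
F = P × A_ann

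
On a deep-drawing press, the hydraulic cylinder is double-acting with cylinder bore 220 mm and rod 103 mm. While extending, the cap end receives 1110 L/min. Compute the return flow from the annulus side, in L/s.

Q_out ≈ 14.4 L/s

Cap-side area A_cap = π/4 × (220 mm)² = 38010 mm^2
Rod-side annular area A_ann = π/4 × (220² − 103²) = 29680 mm^2
Piston speed v = Q_in/A_cap; rod-end outflow Q_out = v × A_ann = Q_in × A_ann/A_cap.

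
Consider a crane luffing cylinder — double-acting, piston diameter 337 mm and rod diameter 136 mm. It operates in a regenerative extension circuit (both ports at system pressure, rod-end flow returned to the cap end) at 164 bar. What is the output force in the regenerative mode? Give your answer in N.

With equal pressure on both faces, forces on the annular region cancel; the net push is pressure × rod cross-section.
Rod cross-section A_rod = π/4 × (136 mm)² = 14530 mm^2
F = P × A_rod

F ≈ 2.38e5 N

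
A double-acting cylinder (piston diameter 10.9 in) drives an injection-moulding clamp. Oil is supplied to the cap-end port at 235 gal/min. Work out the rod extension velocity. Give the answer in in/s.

v ≈ 9.70 in/s

Cap-side area A_cap = π/4 × (10.9 in)² = 93.31 in^2
v = Q / A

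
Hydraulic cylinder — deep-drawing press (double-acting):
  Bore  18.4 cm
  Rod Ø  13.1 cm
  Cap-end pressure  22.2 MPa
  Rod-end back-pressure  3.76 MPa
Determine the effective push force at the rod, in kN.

F ≈ 541 kN

Cap-side area A_cap = π/4 × (18.4 cm)² = 265.9 cm^2
Rod-side annular area A_ann = π/4 × (18.4² − 13.1²) = 131.1 cm^2
Net thrust = P_cap·A_cap − P_rod·A_ann = 590.3 kN − 49.30 kN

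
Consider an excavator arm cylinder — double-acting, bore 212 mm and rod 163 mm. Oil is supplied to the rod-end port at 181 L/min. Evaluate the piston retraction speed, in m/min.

Rod-side annular area A_ann = π/4 × (212² − 163²) = 14430 mm^2
Flow into the rod-end port fills the annular volume.
v = Q / A

v ≈ 12.5 m/min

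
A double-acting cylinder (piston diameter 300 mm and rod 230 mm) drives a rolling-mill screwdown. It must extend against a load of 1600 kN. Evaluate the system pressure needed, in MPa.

Cap-side area A_cap = π/4 × (300 mm)² = 70690 mm^2
P = F / A = 1600 kN / A

P ≈ 22.6 MPa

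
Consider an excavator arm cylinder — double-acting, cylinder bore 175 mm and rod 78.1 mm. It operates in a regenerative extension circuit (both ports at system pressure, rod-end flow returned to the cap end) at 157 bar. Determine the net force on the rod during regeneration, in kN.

F ≈ 75.2 kN

With equal pressure on both faces, forces on the annular region cancel; the net push is pressure × rod cross-section.
Rod cross-section A_rod = π/4 × (78.1 mm)² = 4791 mm^2
F = P × A_rod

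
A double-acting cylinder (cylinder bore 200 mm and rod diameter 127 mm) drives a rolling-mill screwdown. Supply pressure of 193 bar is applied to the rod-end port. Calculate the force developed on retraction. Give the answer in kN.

F ≈ 362 kN

Rod-side annular area A_ann = π/4 × (200² − 127²) = 18750 mm^2
On retraction the pressure acts on the annular area (bore minus rod).
F = P × A_ann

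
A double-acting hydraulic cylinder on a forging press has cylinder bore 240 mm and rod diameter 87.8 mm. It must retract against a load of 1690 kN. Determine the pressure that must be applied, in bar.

P ≈ 431 bar

Rod-side annular area A_ann = π/4 × (240² − 87.8²) = 39180 mm^2
Retraction: pressure acts on the annular area.
P = F / A = 1690 kN / A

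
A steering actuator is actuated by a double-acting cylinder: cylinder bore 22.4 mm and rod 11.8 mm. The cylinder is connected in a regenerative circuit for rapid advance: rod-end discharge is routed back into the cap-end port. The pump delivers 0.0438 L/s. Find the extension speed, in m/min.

v ≈ 24.0 m/min

In regeneration the rod-end outflow joins the pump flow into the cap end, so the net volume the pump must supply per unit advance equals the rod cross-section area.
Rod cross-section A_rod = π/4 × (11.8 mm)² = 109.4 mm^2
v = Q_pump / A_rod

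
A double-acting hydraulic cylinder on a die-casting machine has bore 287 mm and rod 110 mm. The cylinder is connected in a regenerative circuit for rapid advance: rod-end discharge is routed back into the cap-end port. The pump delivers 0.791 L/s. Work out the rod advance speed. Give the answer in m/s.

v ≈ 0.0832 m/s

In regeneration the rod-end outflow joins the pump flow into the cap end, so the net volume the pump must supply per unit advance equals the rod cross-section area.
Rod cross-section A_rod = π/4 × (110 mm)² = 9503 mm^2
v = Q_pump / A_rod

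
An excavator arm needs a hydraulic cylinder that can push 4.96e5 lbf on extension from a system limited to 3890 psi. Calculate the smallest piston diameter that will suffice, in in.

Extension force acts on the full piston face: F = P × (π/4)D².
D = √(4F / (πP)) = √(4 × 4.96e5 lbf / (π × 3890 psi))

D ≈ 12.7 in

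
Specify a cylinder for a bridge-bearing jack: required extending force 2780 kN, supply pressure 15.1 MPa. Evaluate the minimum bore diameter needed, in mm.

D ≈ 484 mm

Extension force acts on the full piston face: F = P × (π/4)D².
D = √(4F / (πP)) = √(4 × 2780 kN / (π × 15.1 MPa))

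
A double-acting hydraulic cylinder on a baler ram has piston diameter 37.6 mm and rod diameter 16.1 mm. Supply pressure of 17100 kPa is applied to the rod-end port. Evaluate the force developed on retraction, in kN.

Rod-side annular area A_ann = π/4 × (37.6² − 16.1²) = 906.8 mm^2
On retraction the pressure acts on the annular area (bore minus rod).
F = P × A_ann

F ≈ 15.5 kN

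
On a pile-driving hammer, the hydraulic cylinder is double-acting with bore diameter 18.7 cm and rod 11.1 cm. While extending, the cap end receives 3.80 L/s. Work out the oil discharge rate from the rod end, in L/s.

Cap-side area A_cap = π/4 × (18.7 cm)² = 274.6 cm^2
Rod-side annular area A_ann = π/4 × (18.7² − 11.1²) = 177.9 cm^2
Piston speed v = Q_in/A_cap; rod-end outflow Q_out = v × A_ann = Q_in × A_ann/A_cap.

Q_out ≈ 2.46 L/s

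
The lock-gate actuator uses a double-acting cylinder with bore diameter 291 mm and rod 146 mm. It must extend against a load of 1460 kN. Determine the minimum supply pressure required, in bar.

Cap-side area A_cap = π/4 × (291 mm)² = 66510 mm^2
P = F / A = 1460 kN / A

P ≈ 220 bar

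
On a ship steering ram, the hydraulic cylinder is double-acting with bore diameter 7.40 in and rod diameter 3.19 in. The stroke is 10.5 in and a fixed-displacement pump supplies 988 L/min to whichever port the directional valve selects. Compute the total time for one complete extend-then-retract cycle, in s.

Cap-side area A_cap = π/4 × (7.40 in)² = 43.01 in^2
Rod-side annular area A_ann = π/4 × (7.40² − 3.19²) = 35.02 in^2
t_ext = A_cap·L/Q = 0.4494 s
t_ret = A_ann·L/Q = 0.3659 s
t_cycle = t_ext + t_ret

t ≈ 0.815 s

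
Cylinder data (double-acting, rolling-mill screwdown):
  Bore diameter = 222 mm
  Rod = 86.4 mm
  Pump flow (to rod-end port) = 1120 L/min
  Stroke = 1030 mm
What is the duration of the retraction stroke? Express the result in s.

t ≈ 1.81 s

Rod-side annular area A_ann = π/4 × (222² − 86.4²) = 32840 mm^2
Swept volume V = A × L; t = V / Q = A·L / Q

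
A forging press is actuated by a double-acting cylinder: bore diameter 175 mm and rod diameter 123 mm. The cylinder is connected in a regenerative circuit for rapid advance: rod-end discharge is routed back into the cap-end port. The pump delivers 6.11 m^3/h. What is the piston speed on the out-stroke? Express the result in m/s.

v ≈ 0.143 m/s

In regeneration the rod-end outflow joins the pump flow into the cap end, so the net volume the pump must supply per unit advance equals the rod cross-section area.
Rod cross-section A_rod = π/4 × (123 mm)² = 11880 mm^2
v = Q_pump / A_rod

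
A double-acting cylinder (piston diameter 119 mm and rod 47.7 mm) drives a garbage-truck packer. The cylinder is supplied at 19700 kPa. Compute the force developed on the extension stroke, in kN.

Cap-side area A_cap = π/4 × (119 mm)² = 11120 mm^2
F = P × A_cap = 19700 kPa × A_cap

F ≈ 219 kN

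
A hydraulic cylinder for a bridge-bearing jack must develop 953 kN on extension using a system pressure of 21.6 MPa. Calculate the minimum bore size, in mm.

D ≈ 237 mm

Extension force acts on the full piston face: F = P × (π/4)D².
D = √(4F / (πP)) = √(4 × 953 kN / (π × 21.6 MPa))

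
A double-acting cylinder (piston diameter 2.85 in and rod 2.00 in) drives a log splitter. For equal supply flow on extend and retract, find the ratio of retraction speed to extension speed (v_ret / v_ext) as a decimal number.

v_ret/v_ext ≈ 1.97

Cap-side area A_cap = π/4 × (2.85 in)² = 6.379 in^2
Rod-side annular area A_ann = π/4 × (2.85² − 2.00²) = 3.238 in^2
For equal Q, v ∝ 1/A, so v_ret/v_ext = A_cap/A_ann.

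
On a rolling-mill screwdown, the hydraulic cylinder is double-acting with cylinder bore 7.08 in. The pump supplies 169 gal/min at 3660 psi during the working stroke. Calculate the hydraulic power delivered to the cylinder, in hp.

Hydraulic power = P × Q

W ≈ 361 hp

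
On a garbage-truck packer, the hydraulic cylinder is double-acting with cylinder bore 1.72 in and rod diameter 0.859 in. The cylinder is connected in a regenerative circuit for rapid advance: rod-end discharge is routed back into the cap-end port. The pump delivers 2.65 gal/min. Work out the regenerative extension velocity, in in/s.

In regeneration the rod-end outflow joins the pump flow into the cap end, so the net volume the pump must supply per unit advance equals the rod cross-section area.
Rod cross-section A_rod = π/4 × (0.859 in)² = 0.5795 in^2
v = Q_pump / A_rod

v ≈ 17.6 in/s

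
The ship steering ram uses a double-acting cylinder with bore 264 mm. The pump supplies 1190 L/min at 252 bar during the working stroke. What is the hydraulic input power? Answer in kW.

Hydraulic power = P × Q

W ≈ 500 kW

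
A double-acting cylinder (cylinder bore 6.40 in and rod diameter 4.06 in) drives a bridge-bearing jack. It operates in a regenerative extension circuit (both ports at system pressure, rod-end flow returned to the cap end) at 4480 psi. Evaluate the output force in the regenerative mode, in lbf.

F ≈ 58000 lbf

With equal pressure on both faces, forces on the annular region cancel; the net push is pressure × rod cross-section.
Rod cross-section A_rod = π/4 × (4.06 in)² = 12.95 in^2
F = P × A_rod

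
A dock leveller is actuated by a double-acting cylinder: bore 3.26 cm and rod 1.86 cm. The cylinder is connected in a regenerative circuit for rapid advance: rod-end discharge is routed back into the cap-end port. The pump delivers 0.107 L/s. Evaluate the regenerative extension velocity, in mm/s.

In regeneration the rod-end outflow joins the pump flow into the cap end, so the net volume the pump must supply per unit advance equals the rod cross-section area.
Rod cross-section A_rod = π/4 × (1.86 cm)² = 2.717 cm^2
v = Q_pump / A_rod

v ≈ 394 mm/s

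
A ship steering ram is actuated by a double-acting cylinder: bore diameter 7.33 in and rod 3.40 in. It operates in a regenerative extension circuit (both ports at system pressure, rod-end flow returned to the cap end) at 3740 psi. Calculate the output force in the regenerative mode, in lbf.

With equal pressure on both faces, forces on the annular region cancel; the net push is pressure × rod cross-section.
Rod cross-section A_rod = π/4 × (3.40 in)² = 9.079 in^2
F = P × A_rod

F ≈ 34000 lbf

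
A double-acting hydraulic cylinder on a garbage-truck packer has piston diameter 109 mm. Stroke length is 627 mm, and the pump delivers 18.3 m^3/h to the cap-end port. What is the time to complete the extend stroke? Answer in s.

Cap-side area A_cap = π/4 × (109 mm)² = 9331 mm^2
Swept volume V = A × L; t = V / Q = A·L / Q

t ≈ 1.15 s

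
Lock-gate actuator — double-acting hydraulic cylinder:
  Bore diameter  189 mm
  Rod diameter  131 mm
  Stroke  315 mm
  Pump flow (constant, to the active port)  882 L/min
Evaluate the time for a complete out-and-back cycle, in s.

Cap-side area A_cap = π/4 × (189 mm)² = 28060 mm^2
Rod-side annular area A_ann = π/4 × (189² − 131²) = 14580 mm^2
t_ext = A_cap·L/Q = 0.6012 s
t_ret = A_ann·L/Q = 0.3124 s
t_cycle = t_ext + t_ret

t ≈ 0.914 s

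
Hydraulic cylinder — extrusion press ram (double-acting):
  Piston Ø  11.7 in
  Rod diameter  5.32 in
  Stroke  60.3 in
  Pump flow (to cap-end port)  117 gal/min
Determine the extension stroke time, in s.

t ≈ 14.4 s

Cap-side area A_cap = π/4 × (11.7 in)² = 107.5 in^2
Swept volume V = A × L; t = V / Q = A·L / Q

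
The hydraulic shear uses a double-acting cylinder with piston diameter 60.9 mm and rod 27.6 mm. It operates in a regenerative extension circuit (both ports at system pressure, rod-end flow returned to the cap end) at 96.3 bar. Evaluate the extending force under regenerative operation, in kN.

With equal pressure on both faces, forces on the annular region cancel; the net push is pressure × rod cross-section.
Rod cross-section A_rod = π/4 × (27.6 mm)² = 598.3 mm^2
F = P × A_rod

F ≈ 5.76 kN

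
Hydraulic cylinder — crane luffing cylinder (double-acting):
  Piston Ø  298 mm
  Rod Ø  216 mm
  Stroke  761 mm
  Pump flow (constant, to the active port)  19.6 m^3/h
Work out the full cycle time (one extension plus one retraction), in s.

Cap-side area A_cap = π/4 × (298 mm)² = 69750 mm^2
Rod-side annular area A_ann = π/4 × (298² − 216²) = 33100 mm^2
t_ext = A_cap·L/Q = 9.749 s
t_ret = A_ann·L/Q = 4.627 s
t_cycle = t_ext + t_ret

t ≈ 14.4 s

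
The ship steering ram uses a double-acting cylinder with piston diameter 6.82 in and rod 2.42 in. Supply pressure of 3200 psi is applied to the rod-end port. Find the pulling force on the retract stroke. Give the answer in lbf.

Rod-side annular area A_ann = π/4 × (6.82² − 2.42²) = 31.93 in^2
On retraction the pressure acts on the annular area (bore minus rod).
F = P × A_ann

F ≈ 1.02e5 lbf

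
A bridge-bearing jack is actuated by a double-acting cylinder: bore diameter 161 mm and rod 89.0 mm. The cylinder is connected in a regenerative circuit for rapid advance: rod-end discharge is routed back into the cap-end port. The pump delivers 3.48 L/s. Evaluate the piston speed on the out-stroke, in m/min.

In regeneration the rod-end outflow joins the pump flow into the cap end, so the net volume the pump must supply per unit advance equals the rod cross-section area.
Rod cross-section A_rod = π/4 × (89.0 mm)² = 6221 mm^2
v = Q_pump / A_rod

v ≈ 33.6 m/min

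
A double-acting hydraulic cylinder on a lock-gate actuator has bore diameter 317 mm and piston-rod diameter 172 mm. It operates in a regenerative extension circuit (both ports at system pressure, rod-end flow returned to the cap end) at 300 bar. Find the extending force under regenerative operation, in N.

F ≈ 6.97e5 N

With equal pressure on both faces, forces on the annular region cancel; the net push is pressure × rod cross-section.
Rod cross-section A_rod = π/4 × (172 mm)² = 23240 mm^2
F = P × A_rod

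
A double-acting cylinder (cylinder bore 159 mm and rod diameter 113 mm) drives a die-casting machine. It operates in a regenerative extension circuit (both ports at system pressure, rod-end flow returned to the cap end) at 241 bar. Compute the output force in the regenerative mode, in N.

With equal pressure on both faces, forces on the annular region cancel; the net push is pressure × rod cross-section.
Rod cross-section A_rod = π/4 × (113 mm)² = 10030 mm^2
F = P × A_rod

F ≈ 2.42e5 N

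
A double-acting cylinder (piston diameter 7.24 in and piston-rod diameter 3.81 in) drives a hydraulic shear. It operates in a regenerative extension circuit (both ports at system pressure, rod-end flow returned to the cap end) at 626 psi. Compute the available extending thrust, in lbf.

F ≈ 7140 lbf

With equal pressure on both faces, forces on the annular region cancel; the net push is pressure × rod cross-section.
Rod cross-section A_rod = π/4 × (3.81 in)² = 11.40 in^2
F = P × A_rod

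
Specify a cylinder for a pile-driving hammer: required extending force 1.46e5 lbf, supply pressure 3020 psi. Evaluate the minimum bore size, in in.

Extension force acts on the full piston face: F = P × (π/4)D².
D = √(4F / (πP)) = √(4 × 1.46e5 lbf / (π × 3020 psi))

D ≈ 7.85 in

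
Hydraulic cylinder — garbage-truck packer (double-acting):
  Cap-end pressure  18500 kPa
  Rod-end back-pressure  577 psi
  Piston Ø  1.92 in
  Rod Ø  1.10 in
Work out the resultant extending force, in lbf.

Cap-side area A_cap = π/4 × (1.92 in)² = 2.895 in^2
Rod-side annular area A_ann = π/4 × (1.92² − 1.10²) = 1.945 in^2
Net thrust = P_cap·A_cap − P_rod·A_ann = 7769 lbf − 1122 lbf

F ≈ 6650 lbf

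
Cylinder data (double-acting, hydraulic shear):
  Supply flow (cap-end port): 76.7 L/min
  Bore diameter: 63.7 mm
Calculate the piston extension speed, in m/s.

v ≈ 0.401 m/s

Cap-side area A_cap = π/4 × (63.7 mm)² = 3187 mm^2
v = Q / A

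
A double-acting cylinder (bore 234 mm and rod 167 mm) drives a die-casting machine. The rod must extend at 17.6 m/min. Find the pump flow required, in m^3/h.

Cap-side area A_cap = π/4 × (234 mm)² = 43010 mm^2
Q = A × v

Q ≈ 45.4 m^3/h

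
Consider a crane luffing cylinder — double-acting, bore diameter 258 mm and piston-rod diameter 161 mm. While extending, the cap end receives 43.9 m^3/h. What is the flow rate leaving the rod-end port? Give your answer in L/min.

Q_out ≈ 447 L/min

Cap-side area A_cap = π/4 × (258 mm)² = 52280 mm^2
Rod-side annular area A_ann = π/4 × (258² − 161²) = 31920 mm^2
Piston speed v = Q_in/A_cap; rod-end outflow Q_out = v × A_ann = Q_in × A_ann/A_cap.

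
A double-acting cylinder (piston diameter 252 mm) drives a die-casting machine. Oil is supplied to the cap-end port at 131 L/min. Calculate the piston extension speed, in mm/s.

Cap-side area A_cap = π/4 × (252 mm)² = 49880 mm^2
v = Q / A

v ≈ 43.8 mm/s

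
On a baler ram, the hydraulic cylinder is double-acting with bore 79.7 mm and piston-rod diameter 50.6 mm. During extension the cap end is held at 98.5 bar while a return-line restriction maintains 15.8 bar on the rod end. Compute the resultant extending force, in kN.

Cap-side area A_cap = π/4 × (79.7 mm)² = 4989 mm^2
Rod-side annular area A_ann = π/4 × (79.7² − 50.6²) = 2978 mm^2
Net thrust = P_cap·A_cap − P_rod·A_ann = 49.14 kN − 4.705 kN

F ≈ 44.4 kN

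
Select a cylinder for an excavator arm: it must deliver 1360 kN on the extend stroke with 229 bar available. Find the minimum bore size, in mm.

D ≈ 275 mm

Extension force acts on the full piston face: F = P × (π/4)D².
D = √(4F / (πP)) = √(4 × 1360 kN / (π × 229 bar))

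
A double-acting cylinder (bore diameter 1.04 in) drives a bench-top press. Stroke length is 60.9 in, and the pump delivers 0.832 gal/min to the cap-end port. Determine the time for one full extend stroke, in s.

Cap-side area A_cap = π/4 × (1.04 in)² = 0.8495 in^2
Swept volume V = A × L; t = V / Q = A·L / Q

t ≈ 16.2 s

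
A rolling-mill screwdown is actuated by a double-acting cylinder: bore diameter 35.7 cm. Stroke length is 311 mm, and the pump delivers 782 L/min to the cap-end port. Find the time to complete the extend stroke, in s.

Cap-side area A_cap = π/4 × (35.7 cm)² = 1001 cm^2
Swept volume V = A × L; t = V / Q = A·L / Q

t ≈ 2.39 s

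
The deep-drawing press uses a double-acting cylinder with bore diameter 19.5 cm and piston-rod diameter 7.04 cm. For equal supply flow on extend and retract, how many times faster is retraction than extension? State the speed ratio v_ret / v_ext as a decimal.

v_ret/v_ext ≈ 1.15

Cap-side area A_cap = π/4 × (19.5 cm)² = 298.6 cm^2
Rod-side annular area A_ann = π/4 × (19.5² − 7.04²) = 259.7 cm^2
For equal Q, v ∝ 1/A, so v_ret/v_ext = A_cap/A_ann.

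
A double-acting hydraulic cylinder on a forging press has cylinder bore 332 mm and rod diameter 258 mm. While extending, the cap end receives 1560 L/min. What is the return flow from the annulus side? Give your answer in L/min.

Cap-side area A_cap = π/4 × (332 mm)² = 86570 mm^2
Rod-side annular area A_ann = π/4 × (332² − 258²) = 34290 mm^2
Piston speed v = Q_in/A_cap; rod-end outflow Q_out = v × A_ann = Q_in × A_ann/A_cap.

Q_out ≈ 618 L/min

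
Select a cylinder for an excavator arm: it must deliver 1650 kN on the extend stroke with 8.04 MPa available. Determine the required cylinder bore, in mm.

D ≈ 511 mm

Extension force acts on the full piston face: F = P × (π/4)D².
D = √(4F / (πP)) = √(4 × 1650 kN / (π × 8.04 MPa))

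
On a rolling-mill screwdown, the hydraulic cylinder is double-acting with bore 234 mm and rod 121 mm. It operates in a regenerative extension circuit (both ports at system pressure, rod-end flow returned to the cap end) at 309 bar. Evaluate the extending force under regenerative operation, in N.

F ≈ 3.55e5 N

With equal pressure on both faces, forces on the annular region cancel; the net push is pressure × rod cross-section.
Rod cross-section A_rod = π/4 × (121 mm)² = 11500 mm^2
F = P × A_rod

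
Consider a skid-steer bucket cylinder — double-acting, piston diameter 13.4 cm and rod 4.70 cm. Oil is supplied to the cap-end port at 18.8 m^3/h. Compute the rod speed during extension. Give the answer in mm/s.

Cap-side area A_cap = π/4 × (13.4 cm)² = 141.0 cm^2
v = Q / A

v ≈ 370 mm/s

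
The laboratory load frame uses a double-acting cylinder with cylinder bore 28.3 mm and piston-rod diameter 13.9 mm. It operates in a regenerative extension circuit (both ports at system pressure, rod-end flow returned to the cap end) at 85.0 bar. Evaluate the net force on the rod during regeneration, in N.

With equal pressure on both faces, forces on the annular region cancel; the net push is pressure × rod cross-section.
Rod cross-section A_rod = π/4 × (13.9 mm)² = 151.7 mm^2
F = P × A_rod

F ≈ 1290 N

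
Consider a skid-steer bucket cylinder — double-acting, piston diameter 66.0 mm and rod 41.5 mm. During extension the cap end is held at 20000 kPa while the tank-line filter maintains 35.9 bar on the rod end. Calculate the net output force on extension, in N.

F ≈ 61000 N

Cap-side area A_cap = π/4 × (66.0 mm)² = 3421 mm^2
Rod-side annular area A_ann = π/4 × (66.0² − 41.5²) = 2069 mm^2
Net thrust = P_cap·A_cap − P_rod·A_ann = 68420 N − 7426 N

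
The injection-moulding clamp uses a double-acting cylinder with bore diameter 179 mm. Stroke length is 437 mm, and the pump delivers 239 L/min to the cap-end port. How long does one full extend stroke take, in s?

t ≈ 2.76 s

Cap-side area A_cap = π/4 × (179 mm)² = 25160 mm^2
Swept volume V = A × L; t = V / Q = A·L / Q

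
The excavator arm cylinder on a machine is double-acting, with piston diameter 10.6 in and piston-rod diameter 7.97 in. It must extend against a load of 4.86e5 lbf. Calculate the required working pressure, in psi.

P ≈ 5510 psi

Cap-side area A_cap = π/4 × (10.6 in)² = 88.25 in^2
P = F / A = 4.86e5 lbf / A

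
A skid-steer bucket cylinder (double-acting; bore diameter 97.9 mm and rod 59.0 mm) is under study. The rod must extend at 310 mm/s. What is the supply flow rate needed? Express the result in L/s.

Cap-side area A_cap = π/4 × (97.9 mm)² = 7528 mm^2
Q = A × v

Q ≈ 2.33 L/s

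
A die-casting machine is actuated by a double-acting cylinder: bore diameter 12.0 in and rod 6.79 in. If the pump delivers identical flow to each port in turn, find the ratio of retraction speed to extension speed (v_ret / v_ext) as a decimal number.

v_ret/v_ext ≈ 1.47

Cap-side area A_cap = π/4 × (12.0 in)² = 113.1 in^2
Rod-side annular area A_ann = π/4 × (12.0² − 6.79²) = 76.89 in^2
For equal Q, v ∝ 1/A, so v_ret/v_ext = A_cap/A_ann.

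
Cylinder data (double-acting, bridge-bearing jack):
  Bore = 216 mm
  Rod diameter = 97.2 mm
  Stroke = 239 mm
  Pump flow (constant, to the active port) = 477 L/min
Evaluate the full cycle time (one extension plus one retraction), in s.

t ≈ 1.98 s

Cap-side area A_cap = π/4 × (216 mm)² = 36640 mm^2
Rod-side annular area A_ann = π/4 × (216² − 97.2²) = 29220 mm^2
t_ext = A_cap·L/Q = 1.102 s
t_ret = A_ann·L/Q = 0.8785 s
t_cycle = t_ext + t_ret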